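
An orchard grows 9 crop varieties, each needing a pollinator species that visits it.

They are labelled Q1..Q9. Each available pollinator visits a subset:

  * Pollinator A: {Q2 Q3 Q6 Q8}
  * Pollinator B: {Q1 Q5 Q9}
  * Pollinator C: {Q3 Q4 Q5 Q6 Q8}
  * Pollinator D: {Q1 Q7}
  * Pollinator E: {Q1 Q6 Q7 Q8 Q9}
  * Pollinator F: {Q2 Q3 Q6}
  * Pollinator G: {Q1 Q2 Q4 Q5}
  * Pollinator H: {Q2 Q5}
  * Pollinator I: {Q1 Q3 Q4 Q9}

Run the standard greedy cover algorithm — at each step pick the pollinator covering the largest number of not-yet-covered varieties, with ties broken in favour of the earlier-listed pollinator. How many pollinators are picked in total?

3

Greedy: pick C (covers 5 new) → pick E (covers 3 new) → pick A (covers 1 new). Total picks: 3.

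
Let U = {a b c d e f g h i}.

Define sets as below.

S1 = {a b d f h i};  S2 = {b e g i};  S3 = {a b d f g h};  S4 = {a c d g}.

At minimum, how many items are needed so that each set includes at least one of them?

2

T = {a, i} meets every set (each contains at least one member of T), and |T| = 2.
No single item lies in every set, so at least 2 are needed and 2 is optimal.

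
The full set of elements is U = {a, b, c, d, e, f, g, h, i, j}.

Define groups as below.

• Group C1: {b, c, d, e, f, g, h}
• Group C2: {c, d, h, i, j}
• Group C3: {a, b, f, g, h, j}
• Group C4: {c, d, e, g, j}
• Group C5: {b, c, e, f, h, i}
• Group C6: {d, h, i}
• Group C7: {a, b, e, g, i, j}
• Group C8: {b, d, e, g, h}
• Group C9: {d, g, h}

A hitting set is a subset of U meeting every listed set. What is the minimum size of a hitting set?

T = {b, d} meets every group (each contains at least one member of T), and |T| = 2.
No single element lies in every group, so at least 2 are needed and 2 is optimal.

2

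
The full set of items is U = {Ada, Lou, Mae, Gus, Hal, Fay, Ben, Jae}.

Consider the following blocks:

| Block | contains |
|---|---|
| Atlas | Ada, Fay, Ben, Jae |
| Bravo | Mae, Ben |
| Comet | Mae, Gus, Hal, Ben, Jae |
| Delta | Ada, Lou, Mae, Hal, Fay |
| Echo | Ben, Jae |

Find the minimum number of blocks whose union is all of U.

Comet and Delta cover everything between them: the union {Ada, Lou, Mae, Gus, Hal, Fay, Ben, Jae} is all of U.
No single block has all 8 items (the largest, Comet, has 5), so 2 is optimal.

2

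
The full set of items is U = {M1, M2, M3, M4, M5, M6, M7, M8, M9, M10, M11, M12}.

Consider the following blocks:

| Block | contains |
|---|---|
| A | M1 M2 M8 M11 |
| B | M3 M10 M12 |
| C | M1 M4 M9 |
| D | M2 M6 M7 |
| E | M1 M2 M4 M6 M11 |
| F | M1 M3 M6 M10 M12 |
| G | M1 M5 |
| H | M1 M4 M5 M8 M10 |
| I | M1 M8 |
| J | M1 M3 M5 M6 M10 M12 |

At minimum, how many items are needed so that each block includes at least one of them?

Take T = {M1, M2, M10}. Each listed block contains at least one of these, so T is a hitting set of size 3.
The blocks B, D, G are pairwise disjoint, so any hitting set needs a separate item for each — at least 3. Hence 3 is optimal.

3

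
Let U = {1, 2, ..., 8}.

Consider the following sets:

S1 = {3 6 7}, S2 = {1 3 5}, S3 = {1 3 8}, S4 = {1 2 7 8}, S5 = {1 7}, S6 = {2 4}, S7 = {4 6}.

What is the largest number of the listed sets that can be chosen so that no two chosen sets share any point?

S3, S7 are pairwise disjoint (S3={1,3,8}; S7={4,6}).
Every remaining set overlaps one of these, and no 3 of the listed sets are pairwise disjoint, so 2 is the maximum.

2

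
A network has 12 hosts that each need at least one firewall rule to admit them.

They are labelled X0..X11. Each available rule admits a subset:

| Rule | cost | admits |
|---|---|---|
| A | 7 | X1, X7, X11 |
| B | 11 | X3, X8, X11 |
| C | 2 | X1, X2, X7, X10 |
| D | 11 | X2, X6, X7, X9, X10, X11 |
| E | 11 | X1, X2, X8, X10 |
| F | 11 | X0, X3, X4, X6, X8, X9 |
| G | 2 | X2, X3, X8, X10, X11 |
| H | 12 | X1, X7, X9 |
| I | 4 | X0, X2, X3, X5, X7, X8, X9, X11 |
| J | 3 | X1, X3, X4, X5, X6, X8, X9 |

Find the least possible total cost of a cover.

9

G, I, J together cover every host (G ∪ I ∪ J = {X0, X1, X2, X3, X4, X5, X6, X7, X8, X9, X10, X11}); total cost 2 + 4 + 3 = 9.
The greedy pick G, J, C, I costs 11; no covering selection beats 9.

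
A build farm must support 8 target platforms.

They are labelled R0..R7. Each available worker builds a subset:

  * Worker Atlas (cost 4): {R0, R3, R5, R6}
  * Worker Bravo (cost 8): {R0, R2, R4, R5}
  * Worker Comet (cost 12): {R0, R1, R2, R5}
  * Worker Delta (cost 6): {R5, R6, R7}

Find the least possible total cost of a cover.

Atlas, Bravo, Comet, Delta together cover every platform (Atlas ∪ Bravo ∪ Comet ∪ Delta = {R0, R1, R2, R3, R4, R5, R6, R7}); total cost 4 + 8 + 12 + 6 = 30.
No covering selection has total cost below 30.

30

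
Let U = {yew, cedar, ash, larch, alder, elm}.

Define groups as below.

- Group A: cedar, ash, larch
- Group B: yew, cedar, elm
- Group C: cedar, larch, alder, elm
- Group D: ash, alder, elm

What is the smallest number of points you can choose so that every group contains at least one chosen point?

2

Take H = {ash, elm}. Each listed group contains at least one of these, so H is a hitting set of size 2.
No single point lies in every group, so at least 2 are needed and 2 is optimal.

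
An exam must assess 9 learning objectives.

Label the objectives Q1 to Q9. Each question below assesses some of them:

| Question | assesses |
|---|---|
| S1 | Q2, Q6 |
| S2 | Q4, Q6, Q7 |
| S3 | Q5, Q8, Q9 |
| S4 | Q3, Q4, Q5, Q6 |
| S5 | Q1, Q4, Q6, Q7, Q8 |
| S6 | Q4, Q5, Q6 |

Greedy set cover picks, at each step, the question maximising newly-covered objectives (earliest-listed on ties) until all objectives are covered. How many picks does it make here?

Greedy: pick S5 (covers 5 new) → pick S3 (covers 2 new) → pick S1 (covers 1 new) → pick S4 (covers 1 new). Total picks: 4.

4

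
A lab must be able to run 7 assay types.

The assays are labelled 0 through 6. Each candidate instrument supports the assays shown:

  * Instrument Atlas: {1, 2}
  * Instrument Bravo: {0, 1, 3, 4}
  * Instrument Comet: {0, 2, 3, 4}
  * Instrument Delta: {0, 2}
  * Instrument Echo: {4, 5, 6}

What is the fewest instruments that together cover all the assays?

3

Take {Atlas, Comet, Echo}. Their union is {0, 1, 2, 3, 4, 5, 6}, which is all 7 assays.
Only Echo contains 5, so Echo is forced; the remaining 4 assays need at least 2 more instruments (each remaining instrument adds at most 3) — so at least 3 instruments are needed, and 3 is optimal.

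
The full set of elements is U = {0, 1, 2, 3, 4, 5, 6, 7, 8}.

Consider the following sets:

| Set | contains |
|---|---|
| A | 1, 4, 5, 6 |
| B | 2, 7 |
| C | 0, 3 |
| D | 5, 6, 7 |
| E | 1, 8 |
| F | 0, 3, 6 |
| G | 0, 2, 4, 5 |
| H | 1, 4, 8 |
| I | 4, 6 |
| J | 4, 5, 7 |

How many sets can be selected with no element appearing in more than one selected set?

B, C, E, I are pairwise disjoint (B={2,7}; C={0,3}; E={1,8}; I={4,6}).
Every remaining set overlaps one of these, and no 5 of the listed sets are pairwise disjoint, so 4 is the maximum.

4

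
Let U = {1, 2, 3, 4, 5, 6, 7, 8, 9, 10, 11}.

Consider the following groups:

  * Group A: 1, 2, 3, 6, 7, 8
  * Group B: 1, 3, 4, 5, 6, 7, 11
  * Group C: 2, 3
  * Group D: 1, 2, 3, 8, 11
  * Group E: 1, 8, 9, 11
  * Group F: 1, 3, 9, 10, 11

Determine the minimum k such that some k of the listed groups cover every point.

A, B, and F cover everything between them: the union {1, 2, 3, 4, 5, 6, 7, 8, 9, 10, 11} is all of U.
Only B contains 4, so B is forced; the remaining 4 points need at least 2 more groups (each remaining group adds at most 2) — so at least 3 groups are needed, and 3 is optimal.

3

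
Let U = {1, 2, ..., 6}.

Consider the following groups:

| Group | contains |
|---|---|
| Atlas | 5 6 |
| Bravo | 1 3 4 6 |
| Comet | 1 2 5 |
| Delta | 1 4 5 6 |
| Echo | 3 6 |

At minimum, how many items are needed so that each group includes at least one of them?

H = {5, 6} meets every group (each contains at least one member of H), and |H| = 2.
The groups Comet, Echo are pairwise disjoint, so any hitting set needs a separate item for each — at least 2. Hence 2 is optimal.

2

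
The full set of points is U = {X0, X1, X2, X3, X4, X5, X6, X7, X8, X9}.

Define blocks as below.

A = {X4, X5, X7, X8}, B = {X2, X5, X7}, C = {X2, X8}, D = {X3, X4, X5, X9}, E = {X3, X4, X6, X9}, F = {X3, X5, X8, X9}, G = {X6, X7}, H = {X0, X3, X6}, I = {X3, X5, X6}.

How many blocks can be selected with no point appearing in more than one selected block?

C, D, G are pairwise disjoint (C={X2,X8}; D={X3,X4,X5,X9}; G={X6,X7}).
Every remaining block overlaps one of these, and no 4 of the listed blocks are pairwise disjoint, so 3 is the maximum.

3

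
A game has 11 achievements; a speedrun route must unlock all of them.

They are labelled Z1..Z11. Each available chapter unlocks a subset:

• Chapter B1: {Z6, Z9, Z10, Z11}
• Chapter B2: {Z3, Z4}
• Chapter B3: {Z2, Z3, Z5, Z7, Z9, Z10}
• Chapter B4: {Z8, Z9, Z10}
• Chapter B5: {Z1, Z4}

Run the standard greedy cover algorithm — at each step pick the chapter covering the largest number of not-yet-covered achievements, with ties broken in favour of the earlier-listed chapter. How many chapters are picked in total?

Greedy: pick B3 (covers 6 new) → pick B1 (covers 2 new) → pick B5 (covers 2 new) → pick B4 (covers 1 new). Total picks: 4.

4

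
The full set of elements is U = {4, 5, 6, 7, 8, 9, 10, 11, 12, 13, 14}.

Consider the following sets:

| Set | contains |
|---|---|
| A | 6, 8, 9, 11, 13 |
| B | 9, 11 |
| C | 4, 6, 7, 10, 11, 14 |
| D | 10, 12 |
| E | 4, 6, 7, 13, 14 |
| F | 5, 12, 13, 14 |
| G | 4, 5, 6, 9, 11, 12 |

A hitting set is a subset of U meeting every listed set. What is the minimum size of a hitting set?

Take H = {7, 9, 12}. Each listed set contains at least one of these, so H is a hitting set of size 3.
The sets B, D, E are pairwise disjoint, so any hitting set needs a separate element for each — at least 3. Hence 3 is optimal.

3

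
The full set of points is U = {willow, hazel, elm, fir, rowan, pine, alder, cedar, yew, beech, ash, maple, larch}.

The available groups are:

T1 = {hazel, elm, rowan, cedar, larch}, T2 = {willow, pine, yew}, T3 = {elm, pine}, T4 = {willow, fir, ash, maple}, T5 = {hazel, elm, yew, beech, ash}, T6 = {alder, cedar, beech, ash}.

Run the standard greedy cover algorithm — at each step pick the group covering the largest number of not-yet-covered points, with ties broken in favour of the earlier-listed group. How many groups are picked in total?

4

Greedy: pick T1 (covers 5 new) → pick T4 (covers 4 new) → pick T2 (covers 2 new) → pick T6 (covers 2 new). Total picks: 4.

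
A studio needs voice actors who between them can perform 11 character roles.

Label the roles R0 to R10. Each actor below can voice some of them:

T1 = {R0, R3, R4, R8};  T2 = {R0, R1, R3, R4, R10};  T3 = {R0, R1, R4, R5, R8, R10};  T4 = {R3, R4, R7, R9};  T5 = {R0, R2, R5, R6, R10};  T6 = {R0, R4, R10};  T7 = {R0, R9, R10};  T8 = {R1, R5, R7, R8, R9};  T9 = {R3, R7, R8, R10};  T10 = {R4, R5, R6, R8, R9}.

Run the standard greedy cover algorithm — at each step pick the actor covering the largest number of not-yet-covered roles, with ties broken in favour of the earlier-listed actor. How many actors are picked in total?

3

Greedy: pick T3 (covers 6 new) → pick T4 (covers 3 new) → pick T5 (covers 2 new). Total picks: 3.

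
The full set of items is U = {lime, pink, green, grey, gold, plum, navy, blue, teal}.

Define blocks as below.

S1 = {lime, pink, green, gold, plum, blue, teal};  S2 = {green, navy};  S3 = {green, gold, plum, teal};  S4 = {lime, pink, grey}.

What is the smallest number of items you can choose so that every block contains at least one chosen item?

H = {lime, green} meets every block (each contains at least one member of H), and |H| = 2.
The blocks S2, S4 are pairwise disjoint, so any hitting set needs a separate item for each — at least 2. Hence 2 is optimal.

2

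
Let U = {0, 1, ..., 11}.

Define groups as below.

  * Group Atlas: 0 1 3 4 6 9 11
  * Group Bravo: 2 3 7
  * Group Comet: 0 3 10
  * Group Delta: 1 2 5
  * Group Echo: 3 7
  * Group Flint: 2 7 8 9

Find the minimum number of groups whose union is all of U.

4

Atlas and Comet and Delta and Flint together: Atlas ∪ Comet ∪ Delta ∪ Flint = {0, 1, 2, 3, 4, 5, 6, 7, 8, 9, 10, 11} — every item is covered.
No 3 of the 6 groups cover everything (all 20 combinations miss at least one item), so 4 is optimal.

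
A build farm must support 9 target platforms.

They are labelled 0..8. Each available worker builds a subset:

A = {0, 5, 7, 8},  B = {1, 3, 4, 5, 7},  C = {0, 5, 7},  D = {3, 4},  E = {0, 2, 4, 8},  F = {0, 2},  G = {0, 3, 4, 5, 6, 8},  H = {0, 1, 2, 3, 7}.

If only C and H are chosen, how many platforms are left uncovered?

Union of C, H = {0, 1, 2, 3, 5, 7}.
Not covered: 4, 6, 8 — 3 platforms.

3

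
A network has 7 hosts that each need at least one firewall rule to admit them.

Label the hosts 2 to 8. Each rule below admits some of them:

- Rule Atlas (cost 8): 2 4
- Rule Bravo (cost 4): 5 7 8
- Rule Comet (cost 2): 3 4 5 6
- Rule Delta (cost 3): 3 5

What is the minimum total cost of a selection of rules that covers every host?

Atlas, Bravo, Comet together cover every host (Atlas ∪ Bravo ∪ Comet = {2, 3, 4, 5, 6, 7, 8}); total cost 8 + 4 + 2 = 14.
No covering selection has total cost below 14.

14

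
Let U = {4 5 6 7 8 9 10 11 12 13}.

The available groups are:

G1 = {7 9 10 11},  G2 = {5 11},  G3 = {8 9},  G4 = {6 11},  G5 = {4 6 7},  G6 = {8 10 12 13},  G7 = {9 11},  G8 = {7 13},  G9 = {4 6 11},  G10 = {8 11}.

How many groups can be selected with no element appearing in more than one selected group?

3

G3, G4, G8 are pairwise disjoint (G3={8,9}; G4={6,11}; G8={7,13}).
Every remaining group overlaps one of these, and no 4 of the listed groups are pairwise disjoint, so 3 is the maximum.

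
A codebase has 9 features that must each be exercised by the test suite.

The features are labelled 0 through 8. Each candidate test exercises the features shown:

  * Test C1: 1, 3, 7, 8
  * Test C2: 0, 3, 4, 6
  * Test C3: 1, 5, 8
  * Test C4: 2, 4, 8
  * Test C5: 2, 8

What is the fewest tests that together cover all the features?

4

Take {C1, C2, C3, C5}. Their union is {0, 1, 2, 3, 4, 5, 6, 7, 8}, which is all 9 features.
No 3 of the 5 tests cover everything (all 10 combinations miss at least one feature), so 4 is optimal.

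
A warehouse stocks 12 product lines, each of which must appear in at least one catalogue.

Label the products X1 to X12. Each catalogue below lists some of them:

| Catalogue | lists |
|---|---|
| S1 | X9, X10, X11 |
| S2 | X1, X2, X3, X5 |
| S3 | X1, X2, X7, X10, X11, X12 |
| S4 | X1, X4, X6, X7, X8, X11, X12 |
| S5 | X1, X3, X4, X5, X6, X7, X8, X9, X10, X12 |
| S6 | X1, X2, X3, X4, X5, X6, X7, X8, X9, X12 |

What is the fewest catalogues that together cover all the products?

S3 and S6 together: S3 ∪ S6 = {X1, X2, X3, X4, X5, X6, X7, X8, X9, X10, X11, X12} — every product is covered.
No single catalogue has all 12 products (the largest, S5, has 10), so 2 is optimal.

2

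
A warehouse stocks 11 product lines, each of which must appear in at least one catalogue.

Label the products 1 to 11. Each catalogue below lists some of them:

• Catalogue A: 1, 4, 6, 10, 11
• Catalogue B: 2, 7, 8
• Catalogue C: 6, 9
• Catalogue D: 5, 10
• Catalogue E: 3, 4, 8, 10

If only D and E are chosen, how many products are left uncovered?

Union of D, E = {3, 4, 5, 8, 10}.
Not covered: 1, 2, 6, 7, 9, 11 — 6 products.

6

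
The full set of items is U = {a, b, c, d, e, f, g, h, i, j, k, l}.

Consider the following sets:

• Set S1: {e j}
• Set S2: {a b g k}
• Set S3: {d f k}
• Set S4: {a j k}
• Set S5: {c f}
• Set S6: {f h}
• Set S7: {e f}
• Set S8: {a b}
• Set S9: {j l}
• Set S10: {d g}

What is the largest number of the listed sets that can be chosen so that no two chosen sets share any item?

S7, S8, S9, S10 are pairwise disjoint (S7={e,f}; S8={a,b}; S9={j,l}; S10={d,g}).
Every remaining set overlaps one of these, and no 5 of the listed sets are pairwise disjoint, so 4 is the maximum.

4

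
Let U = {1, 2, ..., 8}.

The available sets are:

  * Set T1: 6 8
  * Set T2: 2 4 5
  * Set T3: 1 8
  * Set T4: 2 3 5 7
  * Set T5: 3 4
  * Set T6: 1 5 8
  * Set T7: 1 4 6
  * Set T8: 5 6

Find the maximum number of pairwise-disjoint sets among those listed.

T3, T5, T8 are pairwise disjoint (T3={1,8}; T5={3,4}; T8={5,6}).
Every remaining set overlaps one of these, and no 4 of the listed sets are pairwise disjoint, so 3 is the maximum.

3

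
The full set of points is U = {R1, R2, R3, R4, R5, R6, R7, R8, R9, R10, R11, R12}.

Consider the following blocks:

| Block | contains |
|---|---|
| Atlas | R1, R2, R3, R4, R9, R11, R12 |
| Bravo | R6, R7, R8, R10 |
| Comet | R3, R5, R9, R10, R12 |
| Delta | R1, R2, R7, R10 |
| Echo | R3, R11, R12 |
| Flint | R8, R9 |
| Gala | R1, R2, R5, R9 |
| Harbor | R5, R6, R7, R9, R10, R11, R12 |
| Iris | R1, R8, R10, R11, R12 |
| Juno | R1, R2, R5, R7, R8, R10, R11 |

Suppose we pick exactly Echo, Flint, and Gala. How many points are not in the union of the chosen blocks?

Union of Echo, Flint, Gala = {R1, R2, R3, R5, R8, R9, R11, R12}.
Not covered: R4, R6, R7, R10 — 4 points.

4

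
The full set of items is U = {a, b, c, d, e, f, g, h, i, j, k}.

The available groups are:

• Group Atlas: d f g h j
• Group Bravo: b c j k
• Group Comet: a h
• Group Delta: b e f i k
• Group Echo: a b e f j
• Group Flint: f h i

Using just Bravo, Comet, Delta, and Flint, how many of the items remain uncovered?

Union of Bravo, Comet, Delta, Flint = {a, b, c, e, f, h, i, j, k}.
Not covered: d, g — 2 items.

2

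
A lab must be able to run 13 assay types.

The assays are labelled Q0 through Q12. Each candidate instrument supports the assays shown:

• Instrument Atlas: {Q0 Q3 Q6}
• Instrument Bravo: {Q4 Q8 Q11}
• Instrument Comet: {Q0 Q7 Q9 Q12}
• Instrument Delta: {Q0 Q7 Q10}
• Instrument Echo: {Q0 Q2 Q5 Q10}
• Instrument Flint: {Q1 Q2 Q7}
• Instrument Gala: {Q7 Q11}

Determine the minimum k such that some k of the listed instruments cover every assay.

Atlas and Bravo and Comet and Echo and Flint together: Atlas ∪ Bravo ∪ Comet ∪ Echo ∪ Flint = {Q0, Q1, Q2, Q3, Q4, Q5, Q6, Q7, Q8, Q9, Q10, Q11, Q12} — every assay is covered.
Only Flint contains Q1, so Flint is forced; the remaining 10 assays need at least 4 more instruments (each remaining instrument adds at most 3) — so at least 5 instruments are needed, and 5 is optimal.

5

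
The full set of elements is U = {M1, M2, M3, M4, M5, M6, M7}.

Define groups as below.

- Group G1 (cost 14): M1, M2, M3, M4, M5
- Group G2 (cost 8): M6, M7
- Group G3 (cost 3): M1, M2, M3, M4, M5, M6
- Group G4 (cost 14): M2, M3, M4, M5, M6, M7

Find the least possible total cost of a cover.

11

G2, G3 together cover every element (G2 ∪ G3 = {M1, M2, M3, M4, M5, M6, M7}); total cost 8 + 3 = 11.
No covering selection has total cost below 11.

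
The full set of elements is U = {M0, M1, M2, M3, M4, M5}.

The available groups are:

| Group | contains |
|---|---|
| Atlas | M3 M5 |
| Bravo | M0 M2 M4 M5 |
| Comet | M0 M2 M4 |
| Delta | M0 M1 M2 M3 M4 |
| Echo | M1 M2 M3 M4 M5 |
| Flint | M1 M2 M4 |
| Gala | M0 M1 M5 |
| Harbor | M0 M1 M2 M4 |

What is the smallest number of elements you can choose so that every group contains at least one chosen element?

The 2 elements {M2, M5} hit every group.
The groups Atlas, Flint are pairwise disjoint, so any hitting set needs a separate element for each — at least 2. Hence 2 is optimal.

2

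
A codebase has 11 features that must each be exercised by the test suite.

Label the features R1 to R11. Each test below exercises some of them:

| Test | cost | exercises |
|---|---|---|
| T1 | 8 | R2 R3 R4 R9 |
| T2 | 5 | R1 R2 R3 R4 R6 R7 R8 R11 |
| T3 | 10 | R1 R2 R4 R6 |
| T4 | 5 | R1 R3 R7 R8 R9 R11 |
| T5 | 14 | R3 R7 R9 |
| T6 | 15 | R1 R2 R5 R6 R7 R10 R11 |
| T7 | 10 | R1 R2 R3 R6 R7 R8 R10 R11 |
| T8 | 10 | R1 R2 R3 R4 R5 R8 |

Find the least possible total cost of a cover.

25

T4, T7, T8 together cover every feature (T4 ∪ T7 ∪ T8 = {R1, R2, R3, R4, R5, R6, R7, R8, R9, R10, R11}); total cost 5 + 10 + 10 = 25.
No covering selection has total cost below 25.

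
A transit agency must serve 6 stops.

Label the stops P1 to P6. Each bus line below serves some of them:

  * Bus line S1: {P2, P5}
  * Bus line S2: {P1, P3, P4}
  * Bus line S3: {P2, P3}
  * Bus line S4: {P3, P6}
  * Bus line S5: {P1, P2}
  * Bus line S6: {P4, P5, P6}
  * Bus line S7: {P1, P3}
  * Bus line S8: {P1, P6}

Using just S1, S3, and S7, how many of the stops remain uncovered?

Union of S1, S3, S7 = {P1, P2, P3, P5}.
Not covered: P4, P6 — 2 stops.

2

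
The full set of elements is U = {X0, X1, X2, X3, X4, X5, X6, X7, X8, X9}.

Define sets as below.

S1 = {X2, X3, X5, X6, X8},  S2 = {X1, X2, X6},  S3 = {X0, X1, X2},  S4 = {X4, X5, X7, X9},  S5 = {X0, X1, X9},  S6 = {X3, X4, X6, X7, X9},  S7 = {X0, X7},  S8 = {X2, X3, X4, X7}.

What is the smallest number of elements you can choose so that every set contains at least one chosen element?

The 3 elements {X2, X7, X9} hit every set.
No choice of 2 elements meets every set, so 3 is the minimum.

3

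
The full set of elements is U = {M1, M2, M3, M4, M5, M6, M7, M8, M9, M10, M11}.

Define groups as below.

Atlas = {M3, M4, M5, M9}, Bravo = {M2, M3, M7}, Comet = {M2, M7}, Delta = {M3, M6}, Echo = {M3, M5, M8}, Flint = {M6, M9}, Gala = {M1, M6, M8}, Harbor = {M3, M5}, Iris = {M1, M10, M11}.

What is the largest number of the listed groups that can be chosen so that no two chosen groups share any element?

4

Comet, Flint, Harbor, Iris are pairwise disjoint (Comet={M2,M7}; Flint={M6,M9}; Harbor={M3,M5}; Iris={M1,M10,M11}).
Every remaining group overlaps one of these, and no 5 of the listed groups are pairwise disjoint, so 4 is the maximum.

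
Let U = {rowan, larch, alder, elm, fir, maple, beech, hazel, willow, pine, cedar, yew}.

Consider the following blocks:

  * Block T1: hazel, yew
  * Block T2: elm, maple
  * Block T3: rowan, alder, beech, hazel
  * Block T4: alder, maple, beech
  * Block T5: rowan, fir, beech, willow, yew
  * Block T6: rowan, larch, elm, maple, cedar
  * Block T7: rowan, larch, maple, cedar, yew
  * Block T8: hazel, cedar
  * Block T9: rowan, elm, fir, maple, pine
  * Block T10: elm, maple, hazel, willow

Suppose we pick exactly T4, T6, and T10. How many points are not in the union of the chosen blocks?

Union of T4, T6, T10 = {rowan, larch, alder, elm, maple, beech, hazel, willow, cedar}.
Not covered: fir, pine, yew — 3 points.

3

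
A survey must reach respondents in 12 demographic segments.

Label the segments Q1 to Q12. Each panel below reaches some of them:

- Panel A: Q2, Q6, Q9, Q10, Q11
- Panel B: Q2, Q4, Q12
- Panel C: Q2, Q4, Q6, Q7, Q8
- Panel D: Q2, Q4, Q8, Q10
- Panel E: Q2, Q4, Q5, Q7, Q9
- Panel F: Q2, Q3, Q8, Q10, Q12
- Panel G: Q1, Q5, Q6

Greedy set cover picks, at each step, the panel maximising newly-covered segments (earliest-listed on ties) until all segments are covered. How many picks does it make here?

Greedy: pick A (covers 5 new) → pick C (covers 3 new) → pick F (covers 2 new) → pick G (covers 2 new). Total picks: 4.

4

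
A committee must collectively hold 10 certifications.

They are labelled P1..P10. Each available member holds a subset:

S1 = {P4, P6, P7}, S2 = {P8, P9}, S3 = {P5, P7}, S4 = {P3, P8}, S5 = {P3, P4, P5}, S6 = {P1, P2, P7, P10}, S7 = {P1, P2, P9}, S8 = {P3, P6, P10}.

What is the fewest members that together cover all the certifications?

S1 and S2 and S5 and S6 together: S1 ∪ S2 ∪ S5 ∪ S6 = {P1, P2, P3, P4, P5, P6, P7, P8, P9, P10} — every certification is covered.
No 3 of the 8 members cover everything (all 56 combinations miss at least one certification), so 4 is optimal.

4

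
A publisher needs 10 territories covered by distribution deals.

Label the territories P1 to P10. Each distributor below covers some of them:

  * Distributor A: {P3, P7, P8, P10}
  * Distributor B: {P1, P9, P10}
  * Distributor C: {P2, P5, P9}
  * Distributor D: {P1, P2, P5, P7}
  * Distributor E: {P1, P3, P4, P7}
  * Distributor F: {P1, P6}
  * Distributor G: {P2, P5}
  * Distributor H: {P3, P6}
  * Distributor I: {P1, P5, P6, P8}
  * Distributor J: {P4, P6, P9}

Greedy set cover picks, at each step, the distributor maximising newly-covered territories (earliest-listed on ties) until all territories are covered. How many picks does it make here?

Greedy: pick A (covers 4 new) → pick C (covers 3 new) → pick E (covers 2 new) → pick F (covers 1 new). Total picks: 4.
(The true minimum cover uses only 3 distributors, so greedy is not optimal here.)

4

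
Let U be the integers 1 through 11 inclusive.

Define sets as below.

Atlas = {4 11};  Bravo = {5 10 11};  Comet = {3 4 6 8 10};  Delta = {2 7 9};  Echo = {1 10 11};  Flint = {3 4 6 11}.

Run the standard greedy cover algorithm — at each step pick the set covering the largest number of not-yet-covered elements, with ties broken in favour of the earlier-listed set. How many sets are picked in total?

4

Greedy: pick Comet (covers 5 new) → pick Delta (covers 3 new) → pick Bravo (covers 2 new) → pick Echo (covers 1 new). Total picks: 4.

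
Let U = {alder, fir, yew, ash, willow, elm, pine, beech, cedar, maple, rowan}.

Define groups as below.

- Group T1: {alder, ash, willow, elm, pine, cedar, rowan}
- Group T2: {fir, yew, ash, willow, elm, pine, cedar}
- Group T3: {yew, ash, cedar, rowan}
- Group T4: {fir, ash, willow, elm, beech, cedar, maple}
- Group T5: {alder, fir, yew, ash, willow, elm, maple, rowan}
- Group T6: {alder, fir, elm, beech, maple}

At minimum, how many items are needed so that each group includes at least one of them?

2

The 2 items {alder, cedar} hit every group.
The groups T3, T6 are pairwise disjoint, so any hitting set needs a separate item for each — at least 2. Hence 2 is optimal.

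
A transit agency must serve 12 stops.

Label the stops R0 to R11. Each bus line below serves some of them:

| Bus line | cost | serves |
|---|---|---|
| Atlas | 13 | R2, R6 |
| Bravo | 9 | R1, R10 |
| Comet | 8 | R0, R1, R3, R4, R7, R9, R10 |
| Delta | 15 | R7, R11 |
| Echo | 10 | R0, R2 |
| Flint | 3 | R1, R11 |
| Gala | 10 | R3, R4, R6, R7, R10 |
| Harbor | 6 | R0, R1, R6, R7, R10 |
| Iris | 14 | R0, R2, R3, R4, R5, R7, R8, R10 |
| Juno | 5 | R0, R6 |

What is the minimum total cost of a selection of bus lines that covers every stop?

30

Comet, Flint, Iris, Juno together cover every stop (Comet ∪ Flint ∪ Iris ∪ Juno = {R0, R1, R2, R3, R4, R5, R6, R7, R8, R9, R10, R11}); total cost 8 + 3 + 14 + 5 = 30.
No covering selection has total cost below 30.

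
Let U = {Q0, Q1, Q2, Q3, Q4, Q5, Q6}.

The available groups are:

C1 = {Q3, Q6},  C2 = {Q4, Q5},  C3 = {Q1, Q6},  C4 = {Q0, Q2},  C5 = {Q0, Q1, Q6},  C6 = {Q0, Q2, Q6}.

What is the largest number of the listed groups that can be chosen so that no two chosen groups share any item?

3

C2, C3, C4 are pairwise disjoint (C2={Q4,Q5}; C3={Q1,Q6}; C4={Q0,Q2}).
Every remaining group overlaps one of these, and no 4 of the listed groups are pairwise disjoint, so 3 is the maximum.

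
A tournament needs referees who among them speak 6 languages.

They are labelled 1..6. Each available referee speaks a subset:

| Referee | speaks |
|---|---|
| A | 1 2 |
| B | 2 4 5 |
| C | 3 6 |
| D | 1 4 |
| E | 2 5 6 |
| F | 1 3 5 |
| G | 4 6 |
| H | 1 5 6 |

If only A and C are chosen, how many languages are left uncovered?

Union of A, C = {1, 2, 3, 6}.
Not covered: 4, 5 — 2 languages.

2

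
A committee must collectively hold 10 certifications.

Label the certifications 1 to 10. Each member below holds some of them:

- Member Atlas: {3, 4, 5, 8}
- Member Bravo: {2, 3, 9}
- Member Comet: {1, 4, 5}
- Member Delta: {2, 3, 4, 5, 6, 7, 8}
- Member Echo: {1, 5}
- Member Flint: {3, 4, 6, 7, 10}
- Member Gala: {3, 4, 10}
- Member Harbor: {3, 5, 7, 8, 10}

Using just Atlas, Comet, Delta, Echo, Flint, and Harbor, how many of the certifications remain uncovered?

1

Union of Atlas, Comet, Delta, Echo, Flint, Harbor = {1, 2, 3, 4, 5, 6, 7, 8, 10}.
Not covered: 9 — 1 certification.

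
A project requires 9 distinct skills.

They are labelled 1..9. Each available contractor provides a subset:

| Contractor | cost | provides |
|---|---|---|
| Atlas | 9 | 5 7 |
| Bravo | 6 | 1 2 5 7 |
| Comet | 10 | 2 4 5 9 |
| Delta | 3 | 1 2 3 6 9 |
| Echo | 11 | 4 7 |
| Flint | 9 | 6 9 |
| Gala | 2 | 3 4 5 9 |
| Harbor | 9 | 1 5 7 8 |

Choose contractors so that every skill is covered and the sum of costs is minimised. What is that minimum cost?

Delta, Gala, Harbor together cover every skill (Delta ∪ Gala ∪ Harbor = {1, 2, 3, 4, 5, 6, 7, 8, 9}); total cost 3 + 2 + 9 = 14.
No covering selection has total cost below 14.

14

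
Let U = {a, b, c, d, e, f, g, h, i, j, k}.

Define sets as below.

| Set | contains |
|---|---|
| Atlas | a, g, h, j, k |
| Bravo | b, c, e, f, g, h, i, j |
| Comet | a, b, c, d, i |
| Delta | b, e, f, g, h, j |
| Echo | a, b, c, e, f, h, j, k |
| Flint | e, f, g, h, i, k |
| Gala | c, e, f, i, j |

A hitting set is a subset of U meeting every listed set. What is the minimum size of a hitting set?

2

The 2 items {h, i} hit every set.
No single item lies in every set, so at least 2 are needed and 2 is optimal.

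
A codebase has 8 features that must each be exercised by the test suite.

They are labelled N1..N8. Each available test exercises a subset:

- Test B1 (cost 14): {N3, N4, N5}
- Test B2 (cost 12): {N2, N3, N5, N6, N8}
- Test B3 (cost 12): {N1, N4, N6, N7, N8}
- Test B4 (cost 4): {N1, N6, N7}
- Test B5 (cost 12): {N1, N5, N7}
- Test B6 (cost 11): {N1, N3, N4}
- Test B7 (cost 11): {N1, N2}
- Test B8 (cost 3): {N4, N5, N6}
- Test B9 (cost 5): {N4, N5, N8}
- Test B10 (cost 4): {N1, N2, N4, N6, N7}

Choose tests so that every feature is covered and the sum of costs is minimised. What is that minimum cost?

B2, B10 together cover every feature (B2 ∪ B10 = {N1, N2, N3, N4, N5, N6, N7, N8}); total cost 12 + 4 = 16.
The greedy pick B10, B9, B6 costs 20; no covering selection beats 16.

16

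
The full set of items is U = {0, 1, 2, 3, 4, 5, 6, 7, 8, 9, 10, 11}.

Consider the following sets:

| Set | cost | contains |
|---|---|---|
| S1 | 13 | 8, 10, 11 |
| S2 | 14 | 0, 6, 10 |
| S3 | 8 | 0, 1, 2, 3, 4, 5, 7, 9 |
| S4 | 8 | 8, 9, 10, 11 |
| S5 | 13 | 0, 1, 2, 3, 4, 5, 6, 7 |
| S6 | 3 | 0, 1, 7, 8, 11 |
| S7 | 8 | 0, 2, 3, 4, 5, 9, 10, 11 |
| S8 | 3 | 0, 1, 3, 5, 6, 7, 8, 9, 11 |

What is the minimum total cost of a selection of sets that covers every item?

S7, S8 together cover every item (S7 ∪ S8 = {0, 1, 2, 3, 4, 5, 6, 7, 8, 9, 10, 11}); total cost 8 + 3 = 11.
No covering selection has total cost below 11.

11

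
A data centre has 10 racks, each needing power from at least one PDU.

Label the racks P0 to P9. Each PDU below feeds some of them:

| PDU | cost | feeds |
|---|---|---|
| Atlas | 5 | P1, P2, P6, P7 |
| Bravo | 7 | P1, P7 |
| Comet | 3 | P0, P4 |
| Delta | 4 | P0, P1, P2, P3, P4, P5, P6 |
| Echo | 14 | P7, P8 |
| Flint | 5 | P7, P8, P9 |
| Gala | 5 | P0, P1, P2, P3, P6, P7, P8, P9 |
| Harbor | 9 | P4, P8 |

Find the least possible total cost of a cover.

9

Delta, Gala together cover every rack (Delta ∪ Gala = {P0, P1, P2, P3, P4, P5, P6, P7, P8, P9}); total cost 4 + 5 = 9.
No covering selection has total cost below 9.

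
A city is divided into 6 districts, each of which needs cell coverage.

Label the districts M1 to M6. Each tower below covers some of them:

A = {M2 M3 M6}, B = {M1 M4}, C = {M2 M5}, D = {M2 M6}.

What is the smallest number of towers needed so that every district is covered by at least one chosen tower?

A and B and C together: A ∪ B ∪ C = {M1, M2, M3, M4, M5, M6} — every district is covered.
Only B contains M1, so B is forced; the remaining 4 districts need at least 2 more towers (each remaining tower adds at most 3) — so at least 3 towers are needed, and 3 is optimal.

3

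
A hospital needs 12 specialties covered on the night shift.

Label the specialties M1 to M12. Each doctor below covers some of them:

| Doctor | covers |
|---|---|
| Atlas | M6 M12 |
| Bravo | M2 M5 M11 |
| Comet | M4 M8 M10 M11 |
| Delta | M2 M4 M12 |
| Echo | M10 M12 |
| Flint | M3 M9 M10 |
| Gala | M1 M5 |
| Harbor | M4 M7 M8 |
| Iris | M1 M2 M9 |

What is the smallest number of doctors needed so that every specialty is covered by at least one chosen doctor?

Atlas and Bravo and Flint and Harbor and Iris together: Atlas ∪ Bravo ∪ Flint ∪ Harbor ∪ Iris = {M1, M2, M3, M4, M5, M6, M7, M8, M9, M10, M11, M12} — every specialty is covered.
No 4 of the 9 doctors cover everything (all 126 combinations miss at least one specialty), so 5 is optimal.

5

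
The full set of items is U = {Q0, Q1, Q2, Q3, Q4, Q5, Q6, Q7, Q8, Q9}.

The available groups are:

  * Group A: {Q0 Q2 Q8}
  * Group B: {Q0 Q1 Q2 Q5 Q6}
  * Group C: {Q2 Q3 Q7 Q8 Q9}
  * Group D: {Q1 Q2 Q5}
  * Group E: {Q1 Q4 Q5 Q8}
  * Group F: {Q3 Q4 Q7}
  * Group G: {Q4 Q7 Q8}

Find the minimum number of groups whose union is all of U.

3

B and C and F together: B ∪ C ∪ F = {Q0, Q1, Q2, Q3, Q4, Q5, Q6, Q7, Q8, Q9} — every item is covered.
Only B contains Q6, so B is forced; the remaining 5 items need at least 2 more groups (each remaining group adds at most 4) — so at least 3 groups are needed, and 3 is optimal.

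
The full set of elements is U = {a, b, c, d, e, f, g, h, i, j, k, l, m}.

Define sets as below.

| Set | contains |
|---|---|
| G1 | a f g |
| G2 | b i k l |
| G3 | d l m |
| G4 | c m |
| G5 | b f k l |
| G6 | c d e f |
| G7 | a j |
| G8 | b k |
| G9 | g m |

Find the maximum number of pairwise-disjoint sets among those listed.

4

G6, G7, G8, G9 are pairwise disjoint (G6={c,d,e,f}; G7={a,j}; G8={b,k}; G9={g,m}).
Every remaining set overlaps one of these, and no 5 of the listed sets are pairwise disjoint, so 4 is the maximum.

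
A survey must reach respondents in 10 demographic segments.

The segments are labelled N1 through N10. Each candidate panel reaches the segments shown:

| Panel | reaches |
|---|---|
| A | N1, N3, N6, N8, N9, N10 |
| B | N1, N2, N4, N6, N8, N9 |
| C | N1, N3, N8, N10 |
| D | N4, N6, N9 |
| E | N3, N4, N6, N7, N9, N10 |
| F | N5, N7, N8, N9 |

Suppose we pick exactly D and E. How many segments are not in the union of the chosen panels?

4

Union of D, E = {N3, N4, N6, N7, N9, N10}.
Not covered: N1, N2, N5, N8 — 4 segments.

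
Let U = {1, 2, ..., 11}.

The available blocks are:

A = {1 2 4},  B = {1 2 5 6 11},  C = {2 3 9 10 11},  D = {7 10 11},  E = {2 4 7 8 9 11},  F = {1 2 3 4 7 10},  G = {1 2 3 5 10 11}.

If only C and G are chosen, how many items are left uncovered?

4

Union of C, G = {1, 2, 3, 5, 9, 10, 11}.
Not covered: 4, 6, 7, 8 — 4 items.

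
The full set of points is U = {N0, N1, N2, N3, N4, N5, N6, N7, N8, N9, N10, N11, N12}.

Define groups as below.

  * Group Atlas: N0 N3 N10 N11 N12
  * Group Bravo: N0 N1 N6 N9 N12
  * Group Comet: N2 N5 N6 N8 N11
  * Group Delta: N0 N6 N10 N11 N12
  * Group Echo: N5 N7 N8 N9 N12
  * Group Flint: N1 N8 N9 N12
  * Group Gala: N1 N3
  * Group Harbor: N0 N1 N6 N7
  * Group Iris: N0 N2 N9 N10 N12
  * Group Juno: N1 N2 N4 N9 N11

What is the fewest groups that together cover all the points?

4

Atlas and Delta and Echo and Juno together: Atlas ∪ Delta ∪ Echo ∪ Juno = {N0, N1, N2, N3, N4, N5, N6, N7, N8, N9, N10, N11, N12} — every point is covered.
No 3 of the 10 groups cover everything (all 120 combinations miss at least one point), so 4 is optimal.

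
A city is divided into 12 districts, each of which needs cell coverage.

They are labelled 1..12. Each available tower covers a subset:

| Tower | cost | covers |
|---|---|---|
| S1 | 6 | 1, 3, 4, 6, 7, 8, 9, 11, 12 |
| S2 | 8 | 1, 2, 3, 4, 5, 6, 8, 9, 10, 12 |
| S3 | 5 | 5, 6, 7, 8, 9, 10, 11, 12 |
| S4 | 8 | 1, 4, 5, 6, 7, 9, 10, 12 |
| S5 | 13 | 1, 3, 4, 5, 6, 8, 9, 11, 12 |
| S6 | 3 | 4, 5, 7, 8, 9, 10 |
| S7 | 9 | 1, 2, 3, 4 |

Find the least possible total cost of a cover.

13

S2, S3 together cover every district (S2 ∪ S3 = {1, 2, 3, 4, 5, 6, 7, 8, 9, 10, 11, 12}); total cost 8 + 5 = 13.
The greedy pick S6, S1, S2 costs 17; no covering selection beats 13.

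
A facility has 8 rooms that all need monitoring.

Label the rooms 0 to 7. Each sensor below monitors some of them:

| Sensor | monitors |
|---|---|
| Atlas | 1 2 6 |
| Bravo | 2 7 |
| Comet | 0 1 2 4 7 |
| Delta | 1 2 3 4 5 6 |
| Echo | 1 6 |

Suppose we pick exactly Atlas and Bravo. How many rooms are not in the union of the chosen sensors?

4

Union of Atlas, Bravo = {1, 2, 6, 7}.
Not covered: 0, 3, 4, 5 — 4 rooms.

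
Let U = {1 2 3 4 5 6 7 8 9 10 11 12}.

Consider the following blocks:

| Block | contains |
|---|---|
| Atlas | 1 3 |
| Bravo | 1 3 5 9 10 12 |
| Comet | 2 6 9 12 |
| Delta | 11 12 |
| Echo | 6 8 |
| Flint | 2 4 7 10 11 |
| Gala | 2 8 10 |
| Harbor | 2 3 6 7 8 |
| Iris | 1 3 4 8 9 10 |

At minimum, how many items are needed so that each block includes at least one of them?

The 4 items {2, 3, 8, 12} hit every block.
No choice of 3 items meets every block, so 4 is the minimum.

4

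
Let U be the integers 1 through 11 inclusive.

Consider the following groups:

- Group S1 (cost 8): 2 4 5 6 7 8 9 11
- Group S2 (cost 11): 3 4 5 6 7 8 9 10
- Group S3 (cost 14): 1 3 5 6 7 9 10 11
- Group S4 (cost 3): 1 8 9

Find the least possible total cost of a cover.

22

S1, S2, S4 together cover every item (S1 ∪ S2 ∪ S4 = {1, 2, 3, 4, 5, 6, 7, 8, 9, 10, 11}); total cost 8 + 11 + 3 = 22.
No covering selection has total cost below 22.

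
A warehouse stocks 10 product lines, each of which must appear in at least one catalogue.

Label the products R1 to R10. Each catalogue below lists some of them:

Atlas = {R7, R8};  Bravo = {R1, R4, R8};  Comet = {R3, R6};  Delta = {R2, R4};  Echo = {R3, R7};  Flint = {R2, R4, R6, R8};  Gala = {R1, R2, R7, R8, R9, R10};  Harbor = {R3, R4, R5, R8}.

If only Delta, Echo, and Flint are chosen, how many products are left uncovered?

4

Union of Delta, Echo, Flint = {R2, R3, R4, R6, R7, R8}.
Not covered: R1, R5, R9, R10 — 4 products.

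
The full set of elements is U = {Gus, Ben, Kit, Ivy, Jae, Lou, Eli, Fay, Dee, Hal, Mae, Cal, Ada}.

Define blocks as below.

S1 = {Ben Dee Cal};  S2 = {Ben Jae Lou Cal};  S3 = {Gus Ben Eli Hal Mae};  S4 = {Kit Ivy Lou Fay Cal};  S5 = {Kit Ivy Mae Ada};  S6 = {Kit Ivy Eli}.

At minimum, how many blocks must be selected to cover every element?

5

Take {S1, S2, S3, S4, S5}. Their union is {Gus, Ben, Kit, Ivy, Jae, Lou, Eli, Fay, Dee, Hal, Mae, Cal, Ada}, which is all 13 elements.
No 4 of the 6 blocks cover everything (all 15 combinations miss at least one element), so 5 is optimal.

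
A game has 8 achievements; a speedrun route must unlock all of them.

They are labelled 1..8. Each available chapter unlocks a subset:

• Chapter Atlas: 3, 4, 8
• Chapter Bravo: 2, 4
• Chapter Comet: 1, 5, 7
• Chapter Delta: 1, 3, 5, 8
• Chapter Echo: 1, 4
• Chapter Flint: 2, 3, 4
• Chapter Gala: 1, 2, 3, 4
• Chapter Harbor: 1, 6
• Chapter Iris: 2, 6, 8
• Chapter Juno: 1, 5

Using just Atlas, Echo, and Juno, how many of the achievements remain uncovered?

Union of Atlas, Echo, Juno = {1, 3, 4, 5, 8}.
Not covered: 2, 6, 7 — 3 achievements.

3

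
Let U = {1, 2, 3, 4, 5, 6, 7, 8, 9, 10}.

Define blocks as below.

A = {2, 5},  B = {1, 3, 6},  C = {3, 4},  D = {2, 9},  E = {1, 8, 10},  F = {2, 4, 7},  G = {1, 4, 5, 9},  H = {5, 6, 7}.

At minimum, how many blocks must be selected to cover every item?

4

B and E and F and G together: B ∪ E ∪ F ∪ G = {1, 2, 3, 4, 5, 6, 7, 8, 9, 10} — every item is covered.
Only E contains 8, so E is forced; the remaining 7 items need at least 3 more blocks (each remaining block adds at most 3) — so at least 4 blocks are needed, and 4 is optimal.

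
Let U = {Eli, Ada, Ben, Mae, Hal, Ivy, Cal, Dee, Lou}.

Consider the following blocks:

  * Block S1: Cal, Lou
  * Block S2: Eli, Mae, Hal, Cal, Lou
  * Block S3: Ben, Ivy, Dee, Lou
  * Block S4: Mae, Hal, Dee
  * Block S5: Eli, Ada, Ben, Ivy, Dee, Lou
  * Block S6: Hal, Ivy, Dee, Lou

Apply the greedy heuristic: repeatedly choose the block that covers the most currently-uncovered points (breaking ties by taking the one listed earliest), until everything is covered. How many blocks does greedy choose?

Greedy: pick S5 (covers 6 new) → pick S2 (covers 3 new). Total picks: 2.

2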